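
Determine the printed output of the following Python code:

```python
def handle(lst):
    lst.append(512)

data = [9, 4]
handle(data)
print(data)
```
[9, 4, 512]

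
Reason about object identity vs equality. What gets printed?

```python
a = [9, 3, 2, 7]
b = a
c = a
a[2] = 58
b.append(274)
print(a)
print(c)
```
[9, 3, 58, 7, 274]
[9, 3, 58, 7, 274]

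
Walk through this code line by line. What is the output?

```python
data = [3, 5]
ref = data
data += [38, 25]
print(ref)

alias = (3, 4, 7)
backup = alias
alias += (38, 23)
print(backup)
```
[3, 5, 38, 25]
(3, 4, 7)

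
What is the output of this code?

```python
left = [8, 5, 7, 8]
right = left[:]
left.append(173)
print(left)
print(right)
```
[8, 5, 7, 8, 173]
[8, 5, 7, 8]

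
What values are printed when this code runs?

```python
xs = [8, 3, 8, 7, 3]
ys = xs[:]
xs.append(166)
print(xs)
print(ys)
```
[8, 3, 8, 7, 3, 166]
[8, 3, 8, 7, 3]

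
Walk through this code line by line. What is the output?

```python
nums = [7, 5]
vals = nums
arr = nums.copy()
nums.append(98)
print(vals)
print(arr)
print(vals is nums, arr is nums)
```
[7, 5, 98]
[7, 5]
True False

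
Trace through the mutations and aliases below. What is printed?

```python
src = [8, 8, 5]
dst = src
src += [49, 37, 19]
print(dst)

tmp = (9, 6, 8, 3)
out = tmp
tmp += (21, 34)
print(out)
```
[8, 8, 5, 49, 37, 19]
(9, 6, 8, 3)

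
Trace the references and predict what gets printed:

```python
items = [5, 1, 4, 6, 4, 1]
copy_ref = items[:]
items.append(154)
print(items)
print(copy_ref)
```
[5, 1, 4, 6, 4, 1, 154]
[5, 1, 4, 6, 4, 1]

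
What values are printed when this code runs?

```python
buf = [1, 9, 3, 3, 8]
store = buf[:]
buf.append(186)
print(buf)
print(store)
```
[1, 9, 3, 3, 8, 186]
[1, 9, 3, 3, 8]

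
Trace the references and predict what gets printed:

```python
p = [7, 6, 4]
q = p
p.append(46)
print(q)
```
[7, 6, 4, 46]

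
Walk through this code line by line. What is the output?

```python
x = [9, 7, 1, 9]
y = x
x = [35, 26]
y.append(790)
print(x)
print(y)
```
[35, 26]
[9, 7, 1, 9, 790]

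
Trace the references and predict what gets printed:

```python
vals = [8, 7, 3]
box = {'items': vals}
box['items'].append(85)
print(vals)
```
[8, 7, 3, 85]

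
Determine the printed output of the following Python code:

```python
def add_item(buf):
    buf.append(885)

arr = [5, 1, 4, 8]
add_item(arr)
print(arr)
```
[5, 1, 4, 8, 885]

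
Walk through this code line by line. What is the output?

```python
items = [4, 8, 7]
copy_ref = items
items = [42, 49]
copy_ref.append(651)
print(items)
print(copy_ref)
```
[42, 49]
[4, 8, 7, 651]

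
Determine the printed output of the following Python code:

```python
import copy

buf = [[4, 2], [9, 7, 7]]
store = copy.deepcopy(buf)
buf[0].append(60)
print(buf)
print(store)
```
[[4, 2, 60], [9, 7, 7]]
[[4, 2], [9, 7, 7]]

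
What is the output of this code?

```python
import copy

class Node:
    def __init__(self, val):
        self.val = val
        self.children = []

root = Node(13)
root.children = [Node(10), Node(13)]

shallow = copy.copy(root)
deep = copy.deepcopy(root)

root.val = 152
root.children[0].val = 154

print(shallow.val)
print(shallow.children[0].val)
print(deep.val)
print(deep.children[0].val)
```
13
154
13
10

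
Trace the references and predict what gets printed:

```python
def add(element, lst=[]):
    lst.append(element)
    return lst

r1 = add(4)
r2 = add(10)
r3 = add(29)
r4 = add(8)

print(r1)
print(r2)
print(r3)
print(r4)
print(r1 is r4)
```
[4, 10, 29, 8]
[4, 10, 29, 8]
[4, 10, 29, 8]
[4, 10, 29, 8]
True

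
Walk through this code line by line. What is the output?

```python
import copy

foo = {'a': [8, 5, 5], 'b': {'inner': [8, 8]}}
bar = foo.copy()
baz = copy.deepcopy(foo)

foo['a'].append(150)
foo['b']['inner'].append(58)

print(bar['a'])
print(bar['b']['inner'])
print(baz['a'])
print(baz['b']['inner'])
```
[8, 5, 5, 150]
[8, 8, 58]
[8, 5, 5]
[8, 8]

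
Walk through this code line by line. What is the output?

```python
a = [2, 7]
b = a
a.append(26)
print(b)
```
[2, 7, 26]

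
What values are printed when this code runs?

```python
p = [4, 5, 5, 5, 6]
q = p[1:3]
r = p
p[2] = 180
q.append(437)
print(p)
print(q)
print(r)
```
[4, 5, 180, 5, 6]
[5, 5, 437]
[4, 5, 180, 5, 6]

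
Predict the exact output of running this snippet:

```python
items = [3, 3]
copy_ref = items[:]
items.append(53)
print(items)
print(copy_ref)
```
[3, 3, 53]
[3, 3]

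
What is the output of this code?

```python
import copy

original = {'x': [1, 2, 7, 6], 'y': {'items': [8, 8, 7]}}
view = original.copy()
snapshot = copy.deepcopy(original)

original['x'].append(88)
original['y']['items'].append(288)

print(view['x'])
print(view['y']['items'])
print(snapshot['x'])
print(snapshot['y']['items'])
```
[1, 2, 7, 6, 88]
[8, 8, 7, 288]
[1, 2, 7, 6]
[8, 8, 7]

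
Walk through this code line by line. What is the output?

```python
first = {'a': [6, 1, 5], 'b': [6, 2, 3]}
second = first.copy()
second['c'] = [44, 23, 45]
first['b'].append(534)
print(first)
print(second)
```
{'a': [6, 1, 5], 'b': [6, 2, 3, 534]}
{'a': [6, 1, 5], 'b': [6, 2, 3, 534], 'c': [44, 23, 45]}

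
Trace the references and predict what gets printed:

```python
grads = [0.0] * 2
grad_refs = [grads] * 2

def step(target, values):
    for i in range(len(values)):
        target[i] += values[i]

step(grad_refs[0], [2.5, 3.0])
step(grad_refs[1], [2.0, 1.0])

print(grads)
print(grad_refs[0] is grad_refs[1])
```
[4.5, 4.0]
True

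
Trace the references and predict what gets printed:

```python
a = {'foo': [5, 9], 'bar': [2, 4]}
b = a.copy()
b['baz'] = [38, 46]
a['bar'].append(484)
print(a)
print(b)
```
{'foo': [5, 9], 'bar': [2, 4, 484]}
{'foo': [5, 9], 'bar': [2, 4, 484], 'baz': [38, 46]}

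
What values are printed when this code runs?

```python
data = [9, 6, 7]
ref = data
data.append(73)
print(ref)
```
[9, 6, 7, 73]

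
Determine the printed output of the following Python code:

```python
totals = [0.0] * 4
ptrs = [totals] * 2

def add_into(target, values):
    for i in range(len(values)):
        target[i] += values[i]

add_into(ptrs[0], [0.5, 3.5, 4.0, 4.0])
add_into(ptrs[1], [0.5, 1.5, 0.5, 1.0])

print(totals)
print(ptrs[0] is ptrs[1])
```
[1.0, 5.0, 4.5, 5.0]
True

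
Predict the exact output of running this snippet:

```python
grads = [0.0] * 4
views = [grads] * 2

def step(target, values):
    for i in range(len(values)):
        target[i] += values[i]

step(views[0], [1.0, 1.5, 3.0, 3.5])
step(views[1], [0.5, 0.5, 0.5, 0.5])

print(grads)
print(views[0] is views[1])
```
[1.5, 2.0, 3.5, 4.0]
True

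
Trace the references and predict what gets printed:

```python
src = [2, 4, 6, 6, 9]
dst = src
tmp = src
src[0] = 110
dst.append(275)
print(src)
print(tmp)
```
[110, 4, 6, 6, 9, 275]
[110, 4, 6, 6, 9, 275]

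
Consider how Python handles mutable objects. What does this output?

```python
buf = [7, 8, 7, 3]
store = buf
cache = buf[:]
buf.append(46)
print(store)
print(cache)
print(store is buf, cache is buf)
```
[7, 8, 7, 3, 46]
[7, 8, 7, 3]
True False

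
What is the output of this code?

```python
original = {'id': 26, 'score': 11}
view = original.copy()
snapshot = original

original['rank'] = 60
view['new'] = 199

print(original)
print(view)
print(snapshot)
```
{'id': 26, 'score': 11, 'rank': 60}
{'id': 26, 'score': 11, 'new': 199}
{'id': 26, 'score': 11, 'rank': 60}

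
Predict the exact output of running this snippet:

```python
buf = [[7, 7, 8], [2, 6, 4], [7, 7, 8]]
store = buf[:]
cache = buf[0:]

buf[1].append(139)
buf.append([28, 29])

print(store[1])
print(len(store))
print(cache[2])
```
[2, 6, 4, 139]
3
[7, 7, 8]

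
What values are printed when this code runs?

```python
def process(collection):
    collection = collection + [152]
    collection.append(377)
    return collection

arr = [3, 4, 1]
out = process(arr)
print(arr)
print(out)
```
[3, 4, 1]
[3, 4, 1, 152, 377]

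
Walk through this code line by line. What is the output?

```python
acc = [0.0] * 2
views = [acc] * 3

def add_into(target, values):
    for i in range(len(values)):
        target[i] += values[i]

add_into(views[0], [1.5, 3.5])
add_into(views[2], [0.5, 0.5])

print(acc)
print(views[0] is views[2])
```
[2.0, 4.0]
True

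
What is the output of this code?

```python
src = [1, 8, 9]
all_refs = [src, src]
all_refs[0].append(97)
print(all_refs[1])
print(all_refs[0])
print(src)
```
[1, 8, 9, 97]
[1, 8, 9, 97]
[1, 8, 9, 97]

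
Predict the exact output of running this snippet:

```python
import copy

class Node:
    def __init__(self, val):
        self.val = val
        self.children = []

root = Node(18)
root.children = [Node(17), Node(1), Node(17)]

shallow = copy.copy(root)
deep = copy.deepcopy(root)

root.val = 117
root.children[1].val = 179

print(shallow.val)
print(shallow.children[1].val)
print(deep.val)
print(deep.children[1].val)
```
18
179
18
1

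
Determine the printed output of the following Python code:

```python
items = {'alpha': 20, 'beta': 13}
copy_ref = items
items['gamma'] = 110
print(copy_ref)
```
{'alpha': 20, 'beta': 13, 'gamma': 110}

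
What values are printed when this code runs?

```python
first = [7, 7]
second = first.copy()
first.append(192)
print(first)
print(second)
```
[7, 7, 192]
[7, 7]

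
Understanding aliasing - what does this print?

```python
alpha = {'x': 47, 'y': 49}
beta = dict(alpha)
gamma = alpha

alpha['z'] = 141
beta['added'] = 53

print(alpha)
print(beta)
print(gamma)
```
{'x': 47, 'y': 49, 'z': 141}
{'x': 47, 'y': 49, 'added': 53}
{'x': 47, 'y': 49, 'z': 141}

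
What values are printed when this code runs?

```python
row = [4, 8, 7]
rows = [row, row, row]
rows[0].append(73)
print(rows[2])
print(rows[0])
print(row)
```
[4, 8, 7, 73]
[4, 8, 7, 73]
[4, 8, 7, 73]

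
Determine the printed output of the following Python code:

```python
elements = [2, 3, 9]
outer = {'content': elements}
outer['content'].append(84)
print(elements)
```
[2, 3, 9, 84]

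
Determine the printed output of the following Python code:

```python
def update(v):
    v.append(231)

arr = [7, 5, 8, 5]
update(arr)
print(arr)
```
[7, 5, 8, 5, 231]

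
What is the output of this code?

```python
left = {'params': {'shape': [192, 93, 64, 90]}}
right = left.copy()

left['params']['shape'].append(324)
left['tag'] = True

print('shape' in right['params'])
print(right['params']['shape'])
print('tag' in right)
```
True
[192, 93, 64, 90, 324]
False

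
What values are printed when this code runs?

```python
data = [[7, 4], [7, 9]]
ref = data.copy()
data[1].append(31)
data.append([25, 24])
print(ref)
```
[[7, 4], [7, 9, 31]]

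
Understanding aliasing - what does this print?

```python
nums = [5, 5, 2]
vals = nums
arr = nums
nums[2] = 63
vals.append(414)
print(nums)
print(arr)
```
[5, 5, 63, 414]
[5, 5, 63, 414]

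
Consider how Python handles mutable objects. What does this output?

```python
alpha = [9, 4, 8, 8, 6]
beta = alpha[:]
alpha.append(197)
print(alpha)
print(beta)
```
[9, 4, 8, 8, 6, 197]
[9, 4, 8, 8, 6]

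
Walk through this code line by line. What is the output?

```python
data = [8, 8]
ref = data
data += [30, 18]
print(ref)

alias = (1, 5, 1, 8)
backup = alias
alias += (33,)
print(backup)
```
[8, 8, 30, 18]
(1, 5, 1, 8)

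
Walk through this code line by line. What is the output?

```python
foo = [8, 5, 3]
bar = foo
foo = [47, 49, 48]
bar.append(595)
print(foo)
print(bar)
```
[47, 49, 48]
[8, 5, 3, 595]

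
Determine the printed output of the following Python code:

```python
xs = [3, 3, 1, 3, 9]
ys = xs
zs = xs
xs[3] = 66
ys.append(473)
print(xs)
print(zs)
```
[3, 3, 1, 66, 9, 473]
[3, 3, 1, 66, 9, 473]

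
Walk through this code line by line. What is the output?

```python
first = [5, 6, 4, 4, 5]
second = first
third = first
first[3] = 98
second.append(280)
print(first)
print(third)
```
[5, 6, 4, 98, 5, 280]
[5, 6, 4, 98, 5, 280]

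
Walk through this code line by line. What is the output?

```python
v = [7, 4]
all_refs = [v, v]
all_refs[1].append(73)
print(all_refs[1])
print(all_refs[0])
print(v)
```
[7, 4, 73]
[7, 4, 73]
[7, 4, 73]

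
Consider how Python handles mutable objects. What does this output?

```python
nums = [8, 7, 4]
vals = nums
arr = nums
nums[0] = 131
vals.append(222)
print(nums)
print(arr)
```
[131, 7, 4, 222]
[131, 7, 4, 222]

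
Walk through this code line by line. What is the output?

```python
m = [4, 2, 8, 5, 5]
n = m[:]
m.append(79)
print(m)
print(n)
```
[4, 2, 8, 5, 5, 79]
[4, 2, 8, 5, 5]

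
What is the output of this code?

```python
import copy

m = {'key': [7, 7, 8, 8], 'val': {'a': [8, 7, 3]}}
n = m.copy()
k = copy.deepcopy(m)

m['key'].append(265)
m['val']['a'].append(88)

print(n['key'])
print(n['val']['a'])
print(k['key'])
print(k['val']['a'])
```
[7, 7, 8, 8, 265]
[8, 7, 3, 88]
[7, 7, 8, 8]
[8, 7, 3]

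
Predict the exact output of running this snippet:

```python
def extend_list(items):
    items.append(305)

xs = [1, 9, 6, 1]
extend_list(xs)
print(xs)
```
[1, 9, 6, 1, 305]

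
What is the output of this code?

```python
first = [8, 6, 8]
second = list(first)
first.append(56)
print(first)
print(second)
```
[8, 6, 8, 56]
[8, 6, 8]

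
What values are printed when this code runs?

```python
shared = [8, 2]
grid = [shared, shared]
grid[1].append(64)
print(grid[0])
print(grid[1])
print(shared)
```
[8, 2, 64]
[8, 2, 64]
[8, 2, 64]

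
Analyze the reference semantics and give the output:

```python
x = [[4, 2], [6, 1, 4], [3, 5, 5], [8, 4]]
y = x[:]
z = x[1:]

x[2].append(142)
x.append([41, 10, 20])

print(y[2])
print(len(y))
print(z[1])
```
[3, 5, 5, 142]
4
[3, 5, 5, 142]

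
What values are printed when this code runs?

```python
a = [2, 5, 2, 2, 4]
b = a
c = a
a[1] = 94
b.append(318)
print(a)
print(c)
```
[2, 94, 2, 2, 4, 318]
[2, 94, 2, 2, 4, 318]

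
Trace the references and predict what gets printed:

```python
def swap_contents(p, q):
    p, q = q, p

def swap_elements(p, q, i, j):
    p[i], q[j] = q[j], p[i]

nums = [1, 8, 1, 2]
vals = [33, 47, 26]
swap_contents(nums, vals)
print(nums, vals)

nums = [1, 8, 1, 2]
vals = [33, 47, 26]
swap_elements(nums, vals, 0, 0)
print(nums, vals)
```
[1, 8, 1, 2] [33, 47, 26]
[33, 8, 1, 2] [1, 47, 26]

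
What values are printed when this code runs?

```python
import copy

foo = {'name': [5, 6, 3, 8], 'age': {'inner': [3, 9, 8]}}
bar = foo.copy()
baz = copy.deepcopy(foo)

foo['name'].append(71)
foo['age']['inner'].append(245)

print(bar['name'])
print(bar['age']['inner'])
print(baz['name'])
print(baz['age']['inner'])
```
[5, 6, 3, 8, 71]
[3, 9, 8, 245]
[5, 6, 3, 8]
[3, 9, 8]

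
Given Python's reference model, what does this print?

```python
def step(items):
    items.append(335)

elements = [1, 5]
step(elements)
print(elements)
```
[1, 5, 335]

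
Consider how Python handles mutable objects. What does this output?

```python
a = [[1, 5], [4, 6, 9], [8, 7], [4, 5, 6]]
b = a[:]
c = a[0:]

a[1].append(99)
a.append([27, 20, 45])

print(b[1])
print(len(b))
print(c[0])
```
[4, 6, 9, 99]
4
[1, 5]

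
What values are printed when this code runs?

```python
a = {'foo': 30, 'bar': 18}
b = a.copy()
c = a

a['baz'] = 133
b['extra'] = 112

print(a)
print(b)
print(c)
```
{'foo': 30, 'bar': 18, 'baz': 133}
{'foo': 30, 'bar': 18, 'extra': 112}
{'foo': 30, 'bar': 18, 'baz': 133}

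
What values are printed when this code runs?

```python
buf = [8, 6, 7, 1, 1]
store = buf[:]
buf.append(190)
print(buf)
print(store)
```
[8, 6, 7, 1, 1, 190]
[8, 6, 7, 1, 1]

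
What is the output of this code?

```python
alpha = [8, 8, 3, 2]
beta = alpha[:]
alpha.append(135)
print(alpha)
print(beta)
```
[8, 8, 3, 2, 135]
[8, 8, 3, 2]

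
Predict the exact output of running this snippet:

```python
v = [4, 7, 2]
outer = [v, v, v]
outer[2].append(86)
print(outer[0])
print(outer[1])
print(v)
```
[4, 7, 2, 86]
[4, 7, 2, 86]
[4, 7, 2, 86]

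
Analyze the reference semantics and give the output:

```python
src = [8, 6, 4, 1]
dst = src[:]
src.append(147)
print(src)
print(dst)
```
[8, 6, 4, 1, 147]
[8, 6, 4, 1]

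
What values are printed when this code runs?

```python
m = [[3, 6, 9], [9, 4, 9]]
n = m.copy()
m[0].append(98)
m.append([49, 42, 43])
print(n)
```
[[3, 6, 9, 98], [9, 4, 9]]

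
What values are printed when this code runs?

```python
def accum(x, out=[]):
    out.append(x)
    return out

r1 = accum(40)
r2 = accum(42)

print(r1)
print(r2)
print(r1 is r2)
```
[40, 42]
[40, 42]
True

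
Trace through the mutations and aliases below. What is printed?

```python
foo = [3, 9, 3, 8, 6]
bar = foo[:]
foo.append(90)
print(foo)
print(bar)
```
[3, 9, 3, 8, 6, 90]
[3, 9, 3, 8, 6]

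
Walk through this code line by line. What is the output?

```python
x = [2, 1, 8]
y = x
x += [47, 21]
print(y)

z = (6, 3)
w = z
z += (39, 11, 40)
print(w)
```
[2, 1, 8, 47, 21]
(6, 3)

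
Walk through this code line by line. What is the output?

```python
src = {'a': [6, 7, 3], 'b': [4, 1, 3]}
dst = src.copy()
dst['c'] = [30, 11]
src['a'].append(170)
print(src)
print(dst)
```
{'a': [6, 7, 3, 170], 'b': [4, 1, 3]}
{'a': [6, 7, 3, 170], 'b': [4, 1, 3], 'c': [30, 11]}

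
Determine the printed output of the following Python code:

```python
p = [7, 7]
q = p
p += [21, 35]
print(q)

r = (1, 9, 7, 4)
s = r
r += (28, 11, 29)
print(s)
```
[7, 7, 21, 35]
(1, 9, 7, 4)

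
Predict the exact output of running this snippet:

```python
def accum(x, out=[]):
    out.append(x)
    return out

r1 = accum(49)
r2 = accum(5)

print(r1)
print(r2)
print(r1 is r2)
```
[49, 5]
[49, 5]
True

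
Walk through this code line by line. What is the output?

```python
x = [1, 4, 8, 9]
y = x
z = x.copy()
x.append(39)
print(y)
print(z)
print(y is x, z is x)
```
[1, 4, 8, 9, 39]
[1, 4, 8, 9]
True False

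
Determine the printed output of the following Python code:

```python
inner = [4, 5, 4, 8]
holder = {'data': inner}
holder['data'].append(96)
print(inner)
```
[4, 5, 4, 8, 96]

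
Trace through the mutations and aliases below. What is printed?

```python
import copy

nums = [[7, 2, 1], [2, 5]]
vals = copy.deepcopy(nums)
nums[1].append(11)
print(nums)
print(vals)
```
[[7, 2, 1], [2, 5, 11]]
[[7, 2, 1], [2, 5]]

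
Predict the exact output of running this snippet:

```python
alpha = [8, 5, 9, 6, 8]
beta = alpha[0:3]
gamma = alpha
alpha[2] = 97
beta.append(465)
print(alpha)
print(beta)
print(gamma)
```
[8, 5, 97, 6, 8]
[8, 5, 9, 465]
[8, 5, 97, 6, 8]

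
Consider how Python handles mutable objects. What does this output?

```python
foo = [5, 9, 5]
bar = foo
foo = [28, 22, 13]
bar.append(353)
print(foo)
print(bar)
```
[28, 22, 13]
[5, 9, 5, 353]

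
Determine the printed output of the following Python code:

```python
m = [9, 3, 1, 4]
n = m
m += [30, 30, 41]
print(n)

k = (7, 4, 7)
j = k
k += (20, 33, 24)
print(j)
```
[9, 3, 1, 4, 30, 30, 41]
(7, 4, 7)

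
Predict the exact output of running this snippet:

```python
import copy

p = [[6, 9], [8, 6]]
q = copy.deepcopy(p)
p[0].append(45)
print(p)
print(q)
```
[[6, 9, 45], [8, 6]]
[[6, 9], [8, 6]]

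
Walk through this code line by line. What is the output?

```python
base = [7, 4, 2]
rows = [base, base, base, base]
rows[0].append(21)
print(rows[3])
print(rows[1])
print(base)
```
[7, 4, 2, 21]
[7, 4, 2, 21]
[7, 4, 2, 21]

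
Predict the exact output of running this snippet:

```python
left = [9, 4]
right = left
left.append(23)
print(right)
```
[9, 4, 23]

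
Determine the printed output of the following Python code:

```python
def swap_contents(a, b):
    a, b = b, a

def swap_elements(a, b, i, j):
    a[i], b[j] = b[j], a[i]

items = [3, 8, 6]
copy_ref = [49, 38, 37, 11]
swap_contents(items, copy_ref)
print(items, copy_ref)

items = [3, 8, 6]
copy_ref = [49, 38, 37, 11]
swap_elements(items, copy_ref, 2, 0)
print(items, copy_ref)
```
[3, 8, 6] [49, 38, 37, 11]
[3, 8, 49] [6, 38, 37, 11]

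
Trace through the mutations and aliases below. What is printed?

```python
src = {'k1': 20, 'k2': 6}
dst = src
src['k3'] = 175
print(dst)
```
{'k1': 20, 'k2': 6, 'k3': 175}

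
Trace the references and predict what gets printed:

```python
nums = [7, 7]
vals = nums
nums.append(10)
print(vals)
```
[7, 7, 10]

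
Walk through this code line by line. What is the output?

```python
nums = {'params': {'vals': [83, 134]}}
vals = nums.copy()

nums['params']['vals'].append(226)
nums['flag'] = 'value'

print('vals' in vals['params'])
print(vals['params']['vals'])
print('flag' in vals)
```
True
[83, 134, 226]
False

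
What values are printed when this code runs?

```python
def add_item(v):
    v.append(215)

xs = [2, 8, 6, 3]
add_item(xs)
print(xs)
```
[2, 8, 6, 3, 215]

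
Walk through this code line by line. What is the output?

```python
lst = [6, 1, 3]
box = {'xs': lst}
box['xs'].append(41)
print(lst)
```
[6, 1, 3, 41]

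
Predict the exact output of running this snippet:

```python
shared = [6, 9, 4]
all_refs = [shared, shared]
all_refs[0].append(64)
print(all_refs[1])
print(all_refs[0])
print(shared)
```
[6, 9, 4, 64]
[6, 9, 4, 64]
[6, 9, 4, 64]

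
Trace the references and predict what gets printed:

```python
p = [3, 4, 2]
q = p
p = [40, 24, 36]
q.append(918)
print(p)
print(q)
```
[40, 24, 36]
[3, 4, 2, 918]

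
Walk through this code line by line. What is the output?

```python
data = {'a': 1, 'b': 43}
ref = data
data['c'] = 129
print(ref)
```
{'a': 1, 'b': 43, 'c': 129}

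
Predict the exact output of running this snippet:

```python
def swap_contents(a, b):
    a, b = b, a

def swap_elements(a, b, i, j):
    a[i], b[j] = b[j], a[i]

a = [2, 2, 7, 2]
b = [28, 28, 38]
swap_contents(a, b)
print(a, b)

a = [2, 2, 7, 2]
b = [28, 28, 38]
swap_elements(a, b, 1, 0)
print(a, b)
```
[2, 2, 7, 2] [28, 28, 38]
[2, 28, 7, 2] [2, 28, 38]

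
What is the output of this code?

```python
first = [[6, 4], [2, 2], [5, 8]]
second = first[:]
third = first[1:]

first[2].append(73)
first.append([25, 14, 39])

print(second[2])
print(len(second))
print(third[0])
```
[5, 8, 73]
3
[2, 2]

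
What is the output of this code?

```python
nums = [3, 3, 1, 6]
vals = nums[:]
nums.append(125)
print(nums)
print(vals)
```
[3, 3, 1, 6, 125]
[3, 3, 1, 6]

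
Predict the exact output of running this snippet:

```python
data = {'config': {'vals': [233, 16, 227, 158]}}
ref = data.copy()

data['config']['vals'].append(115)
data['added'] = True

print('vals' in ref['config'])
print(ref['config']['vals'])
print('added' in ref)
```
True
[233, 16, 227, 158, 115]
False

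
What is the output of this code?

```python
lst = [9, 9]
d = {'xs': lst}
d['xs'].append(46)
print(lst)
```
[9, 9, 46]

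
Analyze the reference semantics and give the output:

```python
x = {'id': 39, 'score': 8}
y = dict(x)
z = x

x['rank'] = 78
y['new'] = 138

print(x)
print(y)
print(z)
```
{'id': 39, 'score': 8, 'rank': 78}
{'id': 39, 'score': 8, 'new': 138}
{'id': 39, 'score': 8, 'rank': 78}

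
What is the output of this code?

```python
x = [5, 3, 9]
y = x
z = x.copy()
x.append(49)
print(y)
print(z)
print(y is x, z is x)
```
[5, 3, 9, 49]
[5, 3, 9]
True False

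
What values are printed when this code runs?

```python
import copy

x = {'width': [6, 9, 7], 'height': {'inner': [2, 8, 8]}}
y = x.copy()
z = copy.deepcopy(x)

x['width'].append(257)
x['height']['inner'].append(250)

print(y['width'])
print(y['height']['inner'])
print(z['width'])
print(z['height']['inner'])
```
[6, 9, 7, 257]
[2, 8, 8, 250]
[6, 9, 7]
[2, 8, 8]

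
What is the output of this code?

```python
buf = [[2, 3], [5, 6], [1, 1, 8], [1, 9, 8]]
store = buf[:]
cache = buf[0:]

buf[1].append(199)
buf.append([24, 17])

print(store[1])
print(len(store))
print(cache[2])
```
[5, 6, 199]
4
[1, 1, 8]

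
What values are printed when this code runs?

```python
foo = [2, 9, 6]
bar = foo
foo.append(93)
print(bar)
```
[2, 9, 6, 93]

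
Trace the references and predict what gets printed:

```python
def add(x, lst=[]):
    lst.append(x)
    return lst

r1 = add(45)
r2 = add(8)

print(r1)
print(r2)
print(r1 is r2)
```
[45, 8]
[45, 8]
True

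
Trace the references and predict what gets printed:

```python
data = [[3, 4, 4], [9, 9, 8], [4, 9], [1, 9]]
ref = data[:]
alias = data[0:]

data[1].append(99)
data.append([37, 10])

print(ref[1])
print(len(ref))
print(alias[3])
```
[9, 9, 8, 99]
4
[1, 9]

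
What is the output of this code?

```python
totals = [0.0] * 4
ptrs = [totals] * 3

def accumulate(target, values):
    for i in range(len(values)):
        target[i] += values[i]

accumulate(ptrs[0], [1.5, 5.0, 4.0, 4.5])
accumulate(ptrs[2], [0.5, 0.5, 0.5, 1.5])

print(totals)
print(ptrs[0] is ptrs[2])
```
[2.0, 5.5, 4.5, 6.0]
True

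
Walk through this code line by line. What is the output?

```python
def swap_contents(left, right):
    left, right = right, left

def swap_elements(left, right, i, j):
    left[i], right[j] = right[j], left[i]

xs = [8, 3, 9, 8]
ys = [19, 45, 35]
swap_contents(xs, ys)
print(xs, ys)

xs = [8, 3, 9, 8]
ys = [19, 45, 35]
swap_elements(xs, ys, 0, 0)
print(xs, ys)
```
[8, 3, 9, 8] [19, 45, 35]
[19, 3, 9, 8] [8, 45, 35]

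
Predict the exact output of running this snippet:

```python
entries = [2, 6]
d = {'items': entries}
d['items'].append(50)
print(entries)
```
[2, 6, 50]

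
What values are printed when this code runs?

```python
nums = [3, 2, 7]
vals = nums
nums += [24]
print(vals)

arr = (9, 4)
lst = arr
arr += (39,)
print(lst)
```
[3, 2, 7, 24]
(9, 4)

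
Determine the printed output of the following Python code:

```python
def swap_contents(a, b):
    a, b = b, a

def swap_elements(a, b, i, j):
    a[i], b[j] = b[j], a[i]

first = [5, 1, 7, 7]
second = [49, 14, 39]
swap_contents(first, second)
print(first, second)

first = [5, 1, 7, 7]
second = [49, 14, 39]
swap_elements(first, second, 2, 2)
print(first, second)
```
[5, 1, 7, 7] [49, 14, 39]
[5, 1, 39, 7] [49, 14, 7]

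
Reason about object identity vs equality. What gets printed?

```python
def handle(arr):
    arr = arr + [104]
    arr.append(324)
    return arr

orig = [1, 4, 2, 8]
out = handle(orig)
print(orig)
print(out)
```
[1, 4, 2, 8]
[1, 4, 2, 8, 104, 324]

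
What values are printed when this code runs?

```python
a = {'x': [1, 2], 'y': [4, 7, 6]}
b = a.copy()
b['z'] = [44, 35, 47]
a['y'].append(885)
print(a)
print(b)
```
{'x': [1, 2], 'y': [4, 7, 6, 885]}
{'x': [1, 2], 'y': [4, 7, 6, 885], 'z': [44, 35, 47]}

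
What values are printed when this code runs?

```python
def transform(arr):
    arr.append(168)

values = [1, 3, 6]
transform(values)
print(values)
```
[1, 3, 6, 168]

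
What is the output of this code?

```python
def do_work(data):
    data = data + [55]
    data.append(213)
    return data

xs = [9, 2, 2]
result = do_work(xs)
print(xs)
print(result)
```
[9, 2, 2]
[9, 2, 2, 55, 213]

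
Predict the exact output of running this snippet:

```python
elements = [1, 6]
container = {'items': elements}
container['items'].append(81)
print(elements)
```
[1, 6, 81]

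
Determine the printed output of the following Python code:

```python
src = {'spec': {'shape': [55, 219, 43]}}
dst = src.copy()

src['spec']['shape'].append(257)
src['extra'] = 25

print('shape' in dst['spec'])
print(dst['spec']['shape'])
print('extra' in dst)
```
True
[55, 219, 43, 257]
False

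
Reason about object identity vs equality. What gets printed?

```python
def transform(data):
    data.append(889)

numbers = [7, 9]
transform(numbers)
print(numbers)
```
[7, 9, 889]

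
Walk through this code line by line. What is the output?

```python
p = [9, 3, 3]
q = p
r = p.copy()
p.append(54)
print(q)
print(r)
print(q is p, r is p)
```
[9, 3, 3, 54]
[9, 3, 3]
True False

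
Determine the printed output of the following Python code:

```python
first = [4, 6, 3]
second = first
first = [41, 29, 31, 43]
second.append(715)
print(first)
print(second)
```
[41, 29, 31, 43]
[4, 6, 3, 715]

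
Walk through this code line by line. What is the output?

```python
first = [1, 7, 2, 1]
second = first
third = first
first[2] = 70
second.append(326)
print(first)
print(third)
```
[1, 7, 70, 1, 326]
[1, 7, 70, 1, 326]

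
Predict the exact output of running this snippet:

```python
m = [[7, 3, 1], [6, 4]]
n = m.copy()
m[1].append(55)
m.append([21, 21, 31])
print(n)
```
[[7, 3, 1], [6, 4, 55]]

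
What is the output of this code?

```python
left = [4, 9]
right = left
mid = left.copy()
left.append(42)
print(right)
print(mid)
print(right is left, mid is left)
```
[4, 9, 42]
[4, 9]
True False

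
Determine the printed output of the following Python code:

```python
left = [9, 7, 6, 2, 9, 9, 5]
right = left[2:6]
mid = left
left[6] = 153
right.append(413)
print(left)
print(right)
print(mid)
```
[9, 7, 6, 2, 9, 9, 153]
[6, 2, 9, 9, 413]
[9, 7, 6, 2, 9, 9, 153]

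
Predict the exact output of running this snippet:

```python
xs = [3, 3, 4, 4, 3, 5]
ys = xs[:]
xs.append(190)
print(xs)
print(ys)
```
[3, 3, 4, 4, 3, 5, 190]
[3, 3, 4, 4, 3, 5]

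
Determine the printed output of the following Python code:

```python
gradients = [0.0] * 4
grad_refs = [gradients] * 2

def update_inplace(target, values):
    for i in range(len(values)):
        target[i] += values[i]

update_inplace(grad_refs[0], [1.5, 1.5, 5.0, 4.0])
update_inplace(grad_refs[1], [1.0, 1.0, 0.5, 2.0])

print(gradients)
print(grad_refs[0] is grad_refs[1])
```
[2.5, 2.5, 5.5, 6.0]
True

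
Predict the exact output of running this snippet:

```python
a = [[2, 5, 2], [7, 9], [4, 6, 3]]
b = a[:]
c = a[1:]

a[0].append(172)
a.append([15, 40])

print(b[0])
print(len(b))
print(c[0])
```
[2, 5, 2, 172]
3
[7, 9]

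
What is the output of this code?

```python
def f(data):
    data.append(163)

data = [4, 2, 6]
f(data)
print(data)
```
[4, 2, 6, 163]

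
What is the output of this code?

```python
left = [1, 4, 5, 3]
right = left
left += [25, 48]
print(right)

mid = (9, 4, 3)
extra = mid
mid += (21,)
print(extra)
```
[1, 4, 5, 3, 25, 48]
(9, 4, 3)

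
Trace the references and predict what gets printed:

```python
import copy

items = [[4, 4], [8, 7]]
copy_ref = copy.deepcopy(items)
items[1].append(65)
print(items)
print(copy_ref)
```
[[4, 4], [8, 7, 65]]
[[4, 4], [8, 7]]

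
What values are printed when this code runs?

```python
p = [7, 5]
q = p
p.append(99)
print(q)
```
[7, 5, 99]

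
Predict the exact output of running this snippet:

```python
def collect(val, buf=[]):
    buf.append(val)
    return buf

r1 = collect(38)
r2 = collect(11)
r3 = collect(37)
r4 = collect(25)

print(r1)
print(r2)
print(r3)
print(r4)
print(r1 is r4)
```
[38, 11, 37, 25]
[38, 11, 37, 25]
[38, 11, 37, 25]
[38, 11, 37, 25]
True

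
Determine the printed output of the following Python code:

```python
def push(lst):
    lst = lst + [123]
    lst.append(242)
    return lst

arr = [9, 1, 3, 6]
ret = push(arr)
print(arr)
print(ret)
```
[9, 1, 3, 6]
[9, 1, 3, 6, 123, 242]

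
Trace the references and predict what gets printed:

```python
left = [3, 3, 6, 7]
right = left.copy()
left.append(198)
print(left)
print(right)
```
[3, 3, 6, 7, 198]
[3, 3, 6, 7]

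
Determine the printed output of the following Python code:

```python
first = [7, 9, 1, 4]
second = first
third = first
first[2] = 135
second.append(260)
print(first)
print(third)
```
[7, 9, 135, 4, 260]
[7, 9, 135, 4, 260]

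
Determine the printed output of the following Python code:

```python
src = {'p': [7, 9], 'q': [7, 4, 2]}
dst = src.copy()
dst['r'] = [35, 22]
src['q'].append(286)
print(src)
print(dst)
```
{'p': [7, 9], 'q': [7, 4, 2, 286]}
{'p': [7, 9], 'q': [7, 4, 2, 286], 'r': [35, 22]}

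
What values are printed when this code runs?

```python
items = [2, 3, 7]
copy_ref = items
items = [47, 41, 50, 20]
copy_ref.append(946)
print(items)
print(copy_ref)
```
[47, 41, 50, 20]
[2, 3, 7, 946]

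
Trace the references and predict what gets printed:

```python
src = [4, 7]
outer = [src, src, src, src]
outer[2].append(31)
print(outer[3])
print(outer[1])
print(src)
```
[4, 7, 31]
[4, 7, 31]
[4, 7, 31]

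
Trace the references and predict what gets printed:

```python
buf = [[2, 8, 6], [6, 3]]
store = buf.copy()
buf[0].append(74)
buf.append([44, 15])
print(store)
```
[[2, 8, 6, 74], [6, 3]]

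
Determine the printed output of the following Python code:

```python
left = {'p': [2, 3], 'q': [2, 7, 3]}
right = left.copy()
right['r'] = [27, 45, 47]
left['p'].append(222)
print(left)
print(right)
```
{'p': [2, 3, 222], 'q': [2, 7, 3]}
{'p': [2, 3, 222], 'q': [2, 7, 3], 'r': [27, 45, 47]}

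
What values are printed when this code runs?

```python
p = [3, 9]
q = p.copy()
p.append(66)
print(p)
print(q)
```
[3, 9, 66]
[3, 9]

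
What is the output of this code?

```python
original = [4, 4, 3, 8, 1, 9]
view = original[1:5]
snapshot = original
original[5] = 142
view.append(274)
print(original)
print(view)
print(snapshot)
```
[4, 4, 3, 8, 1, 142]
[4, 3, 8, 1, 274]
[4, 4, 3, 8, 1, 142]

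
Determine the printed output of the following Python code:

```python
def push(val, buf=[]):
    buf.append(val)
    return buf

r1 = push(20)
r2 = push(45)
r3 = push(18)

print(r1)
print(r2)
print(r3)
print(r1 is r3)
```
[20, 45, 18]
[20, 45, 18]
[20, 45, 18]
True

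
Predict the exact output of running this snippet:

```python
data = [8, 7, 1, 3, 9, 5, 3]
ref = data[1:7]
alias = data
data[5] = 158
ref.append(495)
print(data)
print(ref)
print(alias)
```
[8, 7, 1, 3, 9, 158, 3]
[7, 1, 3, 9, 5, 3, 495]
[8, 7, 1, 3, 9, 158, 3]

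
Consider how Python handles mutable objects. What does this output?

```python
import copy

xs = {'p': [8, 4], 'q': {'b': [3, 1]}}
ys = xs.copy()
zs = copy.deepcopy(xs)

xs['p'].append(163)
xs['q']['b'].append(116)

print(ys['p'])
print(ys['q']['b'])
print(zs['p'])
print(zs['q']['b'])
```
[8, 4, 163]
[3, 1, 116]
[8, 4]
[3, 1]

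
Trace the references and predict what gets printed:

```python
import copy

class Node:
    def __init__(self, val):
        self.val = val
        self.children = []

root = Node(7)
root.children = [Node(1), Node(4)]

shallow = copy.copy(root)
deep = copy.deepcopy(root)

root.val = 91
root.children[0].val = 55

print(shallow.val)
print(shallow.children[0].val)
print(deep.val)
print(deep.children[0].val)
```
7
55
7
1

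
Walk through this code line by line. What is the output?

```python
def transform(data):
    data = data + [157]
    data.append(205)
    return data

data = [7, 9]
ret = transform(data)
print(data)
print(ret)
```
[7, 9]
[7, 9, 157, 205]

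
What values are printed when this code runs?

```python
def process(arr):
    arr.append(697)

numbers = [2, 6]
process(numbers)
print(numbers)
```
[2, 6, 697]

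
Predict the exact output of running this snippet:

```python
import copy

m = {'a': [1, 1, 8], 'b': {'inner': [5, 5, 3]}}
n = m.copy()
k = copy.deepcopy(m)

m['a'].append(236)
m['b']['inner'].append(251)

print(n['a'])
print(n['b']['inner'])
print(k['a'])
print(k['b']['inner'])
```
[1, 1, 8, 236]
[5, 5, 3, 251]
[1, 1, 8]
[5, 5, 3]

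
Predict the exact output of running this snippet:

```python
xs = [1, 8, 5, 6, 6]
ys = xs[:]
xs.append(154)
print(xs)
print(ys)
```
[1, 8, 5, 6, 6, 154]
[1, 8, 5, 6, 6]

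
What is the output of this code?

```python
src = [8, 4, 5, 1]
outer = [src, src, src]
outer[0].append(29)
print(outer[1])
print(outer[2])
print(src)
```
[8, 4, 5, 1, 29]
[8, 4, 5, 1, 29]
[8, 4, 5, 1, 29]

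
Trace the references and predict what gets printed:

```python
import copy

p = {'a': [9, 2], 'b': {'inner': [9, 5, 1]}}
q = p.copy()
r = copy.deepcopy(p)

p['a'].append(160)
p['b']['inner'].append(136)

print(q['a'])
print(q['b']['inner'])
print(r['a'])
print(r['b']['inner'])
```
[9, 2, 160]
[9, 5, 1, 136]
[9, 2]
[9, 5, 1]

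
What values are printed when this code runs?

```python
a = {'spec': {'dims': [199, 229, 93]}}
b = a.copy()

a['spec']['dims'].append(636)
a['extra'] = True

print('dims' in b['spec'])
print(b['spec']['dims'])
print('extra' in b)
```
True
[199, 229, 93, 636]
False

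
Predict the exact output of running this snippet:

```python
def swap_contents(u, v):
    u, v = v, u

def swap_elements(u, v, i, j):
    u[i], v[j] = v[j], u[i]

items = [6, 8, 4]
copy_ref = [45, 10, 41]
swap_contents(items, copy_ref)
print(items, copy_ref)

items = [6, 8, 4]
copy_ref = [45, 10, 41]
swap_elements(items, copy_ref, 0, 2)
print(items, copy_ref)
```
[6, 8, 4] [45, 10, 41]
[41, 8, 4] [45, 10, 6]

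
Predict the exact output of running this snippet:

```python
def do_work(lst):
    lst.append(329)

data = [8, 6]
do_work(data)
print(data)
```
[8, 6, 329]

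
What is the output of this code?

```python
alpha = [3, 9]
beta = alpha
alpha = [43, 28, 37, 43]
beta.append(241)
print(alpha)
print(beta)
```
[43, 28, 37, 43]
[3, 9, 241]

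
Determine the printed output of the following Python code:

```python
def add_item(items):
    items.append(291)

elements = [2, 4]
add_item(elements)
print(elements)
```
[2, 4, 291]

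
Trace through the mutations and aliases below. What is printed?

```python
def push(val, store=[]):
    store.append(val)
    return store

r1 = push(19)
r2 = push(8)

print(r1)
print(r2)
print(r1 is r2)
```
[19, 8]
[19, 8]
True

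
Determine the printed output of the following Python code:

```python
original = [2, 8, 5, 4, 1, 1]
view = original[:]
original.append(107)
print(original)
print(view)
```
[2, 8, 5, 4, 1, 1, 107]
[2, 8, 5, 4, 1, 1]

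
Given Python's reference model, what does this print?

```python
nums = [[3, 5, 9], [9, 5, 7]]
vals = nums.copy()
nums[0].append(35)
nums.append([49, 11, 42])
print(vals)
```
[[3, 5, 9, 35], [9, 5, 7]]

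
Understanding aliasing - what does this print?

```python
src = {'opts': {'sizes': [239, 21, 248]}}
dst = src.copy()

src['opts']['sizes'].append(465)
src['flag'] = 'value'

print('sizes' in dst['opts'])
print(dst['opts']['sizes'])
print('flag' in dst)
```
True
[239, 21, 248, 465]
False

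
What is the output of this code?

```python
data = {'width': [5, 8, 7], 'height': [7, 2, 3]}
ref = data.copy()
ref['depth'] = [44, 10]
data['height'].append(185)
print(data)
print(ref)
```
{'width': [5, 8, 7], 'height': [7, 2, 3, 185]}
{'width': [5, 8, 7], 'height': [7, 2, 3, 185], 'depth': [44, 10]}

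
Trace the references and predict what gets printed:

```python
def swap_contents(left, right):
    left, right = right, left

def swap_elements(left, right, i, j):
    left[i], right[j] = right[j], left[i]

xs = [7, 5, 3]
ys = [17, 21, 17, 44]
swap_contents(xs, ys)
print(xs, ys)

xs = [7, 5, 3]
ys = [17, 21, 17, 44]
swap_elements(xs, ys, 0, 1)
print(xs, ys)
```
[7, 5, 3] [17, 21, 17, 44]
[21, 5, 3] [17, 7, 17, 44]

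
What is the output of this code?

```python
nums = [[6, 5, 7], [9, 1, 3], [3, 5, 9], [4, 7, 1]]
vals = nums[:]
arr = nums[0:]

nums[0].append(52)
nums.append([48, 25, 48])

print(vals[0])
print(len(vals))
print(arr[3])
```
[6, 5, 7, 52]
4
[4, 7, 1]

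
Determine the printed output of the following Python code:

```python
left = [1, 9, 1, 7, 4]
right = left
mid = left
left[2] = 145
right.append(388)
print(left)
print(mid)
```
[1, 9, 145, 7, 4, 388]
[1, 9, 145, 7, 4, 388]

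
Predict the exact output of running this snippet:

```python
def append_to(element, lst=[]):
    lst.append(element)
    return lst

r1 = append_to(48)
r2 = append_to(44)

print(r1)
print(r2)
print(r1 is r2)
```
[48, 44]
[48, 44]
True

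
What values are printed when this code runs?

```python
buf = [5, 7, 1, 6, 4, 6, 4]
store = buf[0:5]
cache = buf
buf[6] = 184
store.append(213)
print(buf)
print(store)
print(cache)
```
[5, 7, 1, 6, 4, 6, 184]
[5, 7, 1, 6, 4, 213]
[5, 7, 1, 6, 4, 6, 184]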